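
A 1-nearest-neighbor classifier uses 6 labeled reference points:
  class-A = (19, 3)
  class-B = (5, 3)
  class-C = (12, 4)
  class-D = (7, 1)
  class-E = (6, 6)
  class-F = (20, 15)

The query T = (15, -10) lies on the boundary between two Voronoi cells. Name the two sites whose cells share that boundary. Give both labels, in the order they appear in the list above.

Squared distances from T to each site:
d²(T, class-A) = (15−19)² + (-10−3)² = 16 + 169 = 185
d²(T, class-B) = (15−5)² + (-10−3)² = 100 + 169 = 269
d²(T, class-C) = (15−12)² + (-10−4)² = 9 + 196 = 205
d²(T, class-D) = (15−7)² + (-10−1)² = 64 + 121 = 185
d²(T, class-E) = (15−6)² + (-10−6)² = 81 + 256 = 337
d²(T, class-F) = (15−20)² + (-10−15)² = 25 + 625 = 650
T is equidistant from class-A and class-D (both at squared distance 185), and every other site is strictly farther — so T lies on the class-A–class-D Voronoi edge.

class-A and class-D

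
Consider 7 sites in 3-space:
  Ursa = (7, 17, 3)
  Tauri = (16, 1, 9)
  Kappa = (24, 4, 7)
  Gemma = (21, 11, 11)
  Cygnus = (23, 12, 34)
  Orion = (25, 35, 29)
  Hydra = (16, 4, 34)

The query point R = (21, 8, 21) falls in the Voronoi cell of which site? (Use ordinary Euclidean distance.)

Gemma

Squared Euclidean distances:
d²(R, Ursa) = (21−7)² + (8−17)² + (21−3)² = 196 + 81 + 324 = 601
d²(R, Tauri) = (21−16)² + (8−1)² + (21−9)² = 25 + 49 + 144 = 218
d²(R, Kappa) = (21−24)² + (8−4)² + (21−7)² = 9 + 16 + 196 = 221
d²(R, Gemma) = (21−21)² + (8−11)² + (21−11)² = 0 + 9 + 100 = 109
d²(R, Cygnus) = (21−23)² + (8−12)² + (21−34)² = 4 + 16 + 169 = 189
d²(R, Orion) = (21−25)² + (8−35)² + (21−29)² = 16 + 729 + 64 = 809
d²(R, Hydra) = (21−16)² + (8−4)² + (21−34)² = 25 + 16 + 169 = 210
Minimum is at Gemma.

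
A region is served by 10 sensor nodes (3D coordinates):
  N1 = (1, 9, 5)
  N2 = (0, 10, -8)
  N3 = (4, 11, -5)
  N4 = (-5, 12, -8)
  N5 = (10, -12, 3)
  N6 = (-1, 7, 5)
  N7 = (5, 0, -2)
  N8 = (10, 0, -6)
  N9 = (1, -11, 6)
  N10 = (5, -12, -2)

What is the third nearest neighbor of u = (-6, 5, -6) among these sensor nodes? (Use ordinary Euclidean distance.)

N3

Squared Euclidean distances:
|uN1|² = (-6−1)² + (5−9)² + (-6−5)² = 49 + 16 + 121 = 186
|uN2|² = (-6−0)² + (5−10)² + (-6−(-8))² = 36 + 25 + 4 = 65
|uN3|² = (-6−4)² + (5−11)² + (-6−(-5))² = 100 + 36 + 1 = 137
|uN4|² = (-6−(-5))² + (5−12)² + (-6−(-8))² = 1 + 49 + 4 = 54
|uN5|² = (-6−10)² + (5−(-12))² + (-6−3)² = 256 + 289 + 81 = 626
|uN6|² = (-6−(-1))² + (5−7)² + (-6−5)² = 25 + 4 + 121 = 150
|uN7|² = (-6−5)² + (5−0)² + (-6−(-2))² = 121 + 25 + 16 = 162
|uN8|² = (-6−10)² + (5−0)² + (-6−(-6))² = 256 + 25 + 0 = 281
|uN9|² = (-6−1)² + (5−(-11))² + (-6−6)² = 49 + 256 + 144 = 449
d²(u, N10) = (-6−5)² + (5−(-12))² + (-6−(-2))² = 121 + 289 + 16 = 426
Sorted ascending: N4, N2, N3, N6, … — the third-nearest is N3.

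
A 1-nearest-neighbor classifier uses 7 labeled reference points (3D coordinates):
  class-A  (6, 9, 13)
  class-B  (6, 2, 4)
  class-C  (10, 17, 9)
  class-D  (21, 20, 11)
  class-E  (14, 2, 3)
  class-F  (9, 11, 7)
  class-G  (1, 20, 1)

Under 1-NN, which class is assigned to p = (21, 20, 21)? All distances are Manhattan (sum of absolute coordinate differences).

class-D

d(p, class-A) = |21−6| + |20−9| + |21−13| = 15 + 11 + 8 = 34
d(p, class-B) = |21−6| + |20−2| + |21−4| = 15 + 18 + 17 = 50
d(p, class-C) = |21−10| + |20−17| + |21−9| = 11 + 3 + 12 = 26
d(p, class-D) = |21−21| + |20−20| + |21−11| = 0 + 0 + 10 = 10
d(p, class-E) = |21−14| + |20−2| + |21−3| = 7 + 18 + 18 = 43
d(p, class-F) = |21−9| + |20−11| + |21−7| = 12 + 9 + 14 = 35
d(p, class-G) = |21−1| + |20−20| + |21−1| = 20 + 0 + 20 = 40
The smallest is to class-D, so p lies in the Voronoi region of class-D.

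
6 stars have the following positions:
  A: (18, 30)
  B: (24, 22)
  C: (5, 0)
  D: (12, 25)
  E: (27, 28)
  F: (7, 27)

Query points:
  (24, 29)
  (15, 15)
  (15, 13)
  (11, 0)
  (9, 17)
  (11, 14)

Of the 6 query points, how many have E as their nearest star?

(24, 29) — d² to each: A:37, B:49, C:1202, D:160, E:10, F:293 → nearest is E
(15, 15) — d² to each: A:234, B:130, C:325, D:109, E:313, F:208 → nearest is D
(15, 13) — d² to each: A:298, B:162, C:269, D:153, E:369, F:260 → nearest is D
(11, 0) — d² to each: A:949, B:653, C:36, D:626, E:1040, F:745 → nearest is C
(9, 17) — d² to each: A:250, B:250, C:305, D:73, E:445, F:104 → nearest is D
(11, 14) — d² to each: A:305, B:233, C:232, D:122, E:452, F:185 → nearest is D
1 of the 6 points has E as nearest.

1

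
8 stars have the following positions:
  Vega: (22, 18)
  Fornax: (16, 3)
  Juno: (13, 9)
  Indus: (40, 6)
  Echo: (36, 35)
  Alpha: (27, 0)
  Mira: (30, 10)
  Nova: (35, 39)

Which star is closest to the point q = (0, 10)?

Compare squared distances (the ordering matches that of the actual distances):
d²(q, Vega) = (0−22)² + (10−18)² = 484 + 64 = 548
d²(q, Fornax) = (0−16)² + (10−3)² = 256 + 49 = 305
d²(q, Juno) = (0−13)² + (10−9)² = 169 + 1 = 170
d²(q, Indus) = (0−40)² + (10−6)² = 1600 + 16 = 1616
d²(q, Echo) = (0−36)² + (10−35)² = 1296 + 625 = 1921
d²(q, Alpha) = (0−27)² + (10−0)² = 729 + 100 = 829
d²(q, Mira) = (0−30)² + (10−10)² = 900 + 0 = 900
d²(q, Nova) = (0−35)² + (10−39)² = 1225 + 841 = 2066
Minimum is at Juno.

Juno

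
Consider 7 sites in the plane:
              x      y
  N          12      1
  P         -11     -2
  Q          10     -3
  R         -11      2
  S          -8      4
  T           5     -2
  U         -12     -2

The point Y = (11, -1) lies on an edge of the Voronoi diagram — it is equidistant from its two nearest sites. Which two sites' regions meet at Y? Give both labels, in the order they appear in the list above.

Squared distances from Y to each site:
|YN|² = 1 + 4 = 5
|YP|² = 484 + 1 = 485
|YQ|² = 1 + 4 = 5
|YR|² = 484 + 9 = 493
|YS|² = 361 + 25 = 386
|YT|² = 36 + 1 = 37
|YU|² = 529 + 1 = 530
Y is equidistant from N and Q (both at squared distance 5), and every other site is strictly farther — so Y lies on the N–Q Voronoi edge.

N and Q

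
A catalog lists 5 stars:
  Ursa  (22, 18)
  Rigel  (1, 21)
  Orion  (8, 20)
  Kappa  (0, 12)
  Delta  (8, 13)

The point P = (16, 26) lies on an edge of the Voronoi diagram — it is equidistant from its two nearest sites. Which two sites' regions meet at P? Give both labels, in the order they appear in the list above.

Ursa and Orion

Squared distances from P to each site:
d²(P, Ursa) = (16−22)² + (26−18)² = 36 + 64 = 100
d²(P, Rigel) = (16−1)² + (26−21)² = 225 + 25 = 250
d²(P, Orion) = (16−8)² + (26−20)² = 64 + 36 = 100
d²(P, Kappa) = (16−0)² + (26−12)² = 256 + 196 = 452
d²(P, Delta) = (16−8)² + (26−13)² = 64 + 169 = 233
P is equidistant from Ursa and Orion (both at squared distance 100), and every other site is strictly farther — so P lies on the Ursa–Orion Voronoi edge.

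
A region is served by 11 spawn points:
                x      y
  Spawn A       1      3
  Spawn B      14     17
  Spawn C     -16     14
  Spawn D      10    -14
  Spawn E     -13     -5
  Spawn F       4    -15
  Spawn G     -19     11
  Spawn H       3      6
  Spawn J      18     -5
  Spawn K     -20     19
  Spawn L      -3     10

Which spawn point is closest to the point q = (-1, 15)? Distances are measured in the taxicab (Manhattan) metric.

d(q, Spawn A) = |-1−1| + |15−3| = 2 + 12 = 14
d(q, Spawn B) = |-1−14| + |15−17| = 15 + 2 = 17
d(q, Spawn C) = |-1−(-16)| + |15−14| = 15 + 1 = 16
d(q, Spawn D) = |-1−10| + |15−(-14)| = 11 + 29 = 40
d(q, Spawn E) = |-1−(-13)| + |15−(-5)| = 12 + 20 = 32
d(q, Spawn F) = |-1−4| + |15−(-15)| = 5 + 30 = 35
d(q, Spawn G) = |-1−(-19)| + |15−11| = 18 + 4 = 22
d(q, Spawn H) = |-1−3| + |15−6| = 4 + 9 = 13
d(q, Spawn J) = |-1−18| + |15−(-5)| = 19 + 20 = 39
d(q, Spawn K) = |-1−(-20)| + |15−19| = 19 + 4 = 23
d(q, Spawn L) = |-1−(-3)| + |15−10| = 2 + 5 = 7
Minimum is at Spawn L.

Spawn L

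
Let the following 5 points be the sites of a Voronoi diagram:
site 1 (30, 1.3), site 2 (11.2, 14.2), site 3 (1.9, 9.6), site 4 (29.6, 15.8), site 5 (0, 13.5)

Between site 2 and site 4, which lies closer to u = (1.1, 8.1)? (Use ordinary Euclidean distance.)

site 2

Compare squared distances:
d²(u, site 2) = (1.1−11.2)² + (8.1−14.2)² = 102.01 + 37.21 = 139.22
d²(u, site 4) = (1.1−29.6)² + (8.1−15.8)² = 812.25 + 59.29 = 871.54
139.22 < 871.54, so site 2 is closer.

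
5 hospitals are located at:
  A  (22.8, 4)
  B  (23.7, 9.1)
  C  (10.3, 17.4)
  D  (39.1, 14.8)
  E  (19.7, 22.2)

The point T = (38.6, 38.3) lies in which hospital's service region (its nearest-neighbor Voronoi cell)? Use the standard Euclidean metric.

Compare squared distances (the ordering matches that of the actual distances):
|TA|² = (38.6−22.8)² + (38.3−4)² = 249.64 + 1176.49 = 1426.13
|TB|² = (38.6−23.7)² + (38.3−9.1)² = 222.01 + 852.64 = 1074.65
|TC|² = (38.6−10.3)² + (38.3−17.4)² = 800.89 + 436.81 = 1237.7
|TD|² = (38.6−39.1)² + (38.3−14.8)² = 0.25 + 552.25 = 552.5
|TE|² = (38.6−19.7)² + (38.3−22.2)² = 357.21 + 259.21 = 616.42
D is nearest.

D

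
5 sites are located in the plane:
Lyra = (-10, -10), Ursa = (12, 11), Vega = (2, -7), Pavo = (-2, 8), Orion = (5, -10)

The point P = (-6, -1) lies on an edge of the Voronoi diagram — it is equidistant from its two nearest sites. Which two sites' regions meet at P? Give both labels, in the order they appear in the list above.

Squared distances from P to each site:
d²(P, Lyra) = (-6−(-10))² + (-1−(-10))² = 16 + 81 = 97
d²(P, Ursa) = (-6−12)² + (-1−11)² = 324 + 144 = 468
d²(P, Vega) = (-6−2)² + (-1−(-7))² = 64 + 36 = 100
d²(P, Pavo) = (-6−(-2))² + (-1−8)² = 16 + 81 = 97
d²(P, Orion) = (-6−5)² + (-1−(-10))² = 121 + 81 = 202
P is equidistant from Lyra and Pavo (both at squared distance 97), and every other site is strictly farther — so P lies on the Lyra–Pavo Voronoi edge.

Lyra and Pavo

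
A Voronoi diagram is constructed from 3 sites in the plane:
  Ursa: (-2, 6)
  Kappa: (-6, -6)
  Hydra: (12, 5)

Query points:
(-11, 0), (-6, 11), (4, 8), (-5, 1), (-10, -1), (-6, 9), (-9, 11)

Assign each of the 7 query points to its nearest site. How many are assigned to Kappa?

(-11, 0) — d² to each: Ursa:117, Kappa:61, Hydra:554 → nearest is Kappa
(-6, 11) — d² to each: Ursa:41, Kappa:289, Hydra:360 → nearest is Ursa
(4, 8) — d² to each: Ursa:40, Kappa:296, Hydra:73 → nearest is Ursa
(-5, 1) — d² to each: Ursa:34, Kappa:50, Hydra:305 → nearest is Ursa
(-10, -1) — d² to each: Ursa:113, Kappa:41, Hydra:520 → nearest is Kappa
(-6, 9) — d² to each: Ursa:25, Kappa:225, Hydra:340 → nearest is Ursa
(-9, 11) — d² to each: Ursa:74, Kappa:298, Hydra:477 → nearest is Ursa
2 of the 7 points have Kappa as nearest.

2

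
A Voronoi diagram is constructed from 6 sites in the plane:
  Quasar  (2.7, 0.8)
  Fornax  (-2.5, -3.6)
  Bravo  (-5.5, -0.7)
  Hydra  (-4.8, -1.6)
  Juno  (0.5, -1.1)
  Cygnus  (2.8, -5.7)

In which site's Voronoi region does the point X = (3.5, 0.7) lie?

Since √ is increasing, it suffices to compare squared distances:
d²(X, Quasar) = (3.5−2.7)² + (0.7−0.8)² = 0.64 + 0.01 = 0.65
d²(X, Fornax) = (3.5−(-2.5))² + (0.7−(-3.6))² = 36 + 18.49 = 54.49
d²(X, Bravo) = (3.5−(-5.5))² + (0.7−(-0.7))² = 81 + 1.96 = 82.96
d²(X, Hydra) = (3.5−(-4.8))² + (0.7−(-1.6))² = 68.89 + 5.29 = 74.18
d²(X, Juno) = (3.5−0.5)² + (0.7−(-1.1))² = 9 + 3.24 = 12.24
d²(X, Cygnus) = (3.5−2.8)² + (0.7−(-5.7))² = 0.49 + 40.96 = 41.45
Quasar is nearest.

Quasar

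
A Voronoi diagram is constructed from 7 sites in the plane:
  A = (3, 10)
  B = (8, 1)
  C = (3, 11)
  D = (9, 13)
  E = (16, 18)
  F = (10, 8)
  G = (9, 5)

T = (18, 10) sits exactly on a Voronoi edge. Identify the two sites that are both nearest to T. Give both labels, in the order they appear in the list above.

E and F

Squared distances from T to each site:
|TA|² = (18−3)² + (10−10)² = 225 + 0 = 225
|TB|² = (18−8)² + (10−1)² = 100 + 81 = 181
|TC|² = (18−3)² + (10−11)² = 225 + 1 = 226
|TD|² = (18−9)² + (10−13)² = 81 + 9 = 90
|TE|² = (18−16)² + (10−18)² = 4 + 64 = 68
|TF|² = (18−10)² + (10−8)² = 64 + 4 = 68
|TG|² = (18−9)² + (10−5)² = 81 + 25 = 106
T is equidistant from E and F (both at squared distance 68), and every other site is strictly farther — so T lies on the E–F Voronoi edge.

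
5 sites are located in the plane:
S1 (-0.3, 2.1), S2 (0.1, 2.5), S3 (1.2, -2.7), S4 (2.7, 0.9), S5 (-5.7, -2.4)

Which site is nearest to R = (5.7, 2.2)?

S4

Squared Euclidean distances:
|RS1|² = (5.7−(-0.3))² + (2.2−2.1)² = 36 + 0.01 = 36.01
|RS2|² = (5.7−0.1)² + (2.2−2.5)² = 31.36 + 0.09 = 31.45
|RS3|² = (5.7−1.2)² + (2.2−(-2.7))² = 20.25 + 24.01 = 44.26
|RS4|² = (5.7−2.7)² + (2.2−0.9)² = 9 + 1.69 = 10.69
|RS5|² = (5.7−(-5.7))² + (2.2−(-2.4))² = 129.96 + 21.16 = 151.12
S4 is nearest.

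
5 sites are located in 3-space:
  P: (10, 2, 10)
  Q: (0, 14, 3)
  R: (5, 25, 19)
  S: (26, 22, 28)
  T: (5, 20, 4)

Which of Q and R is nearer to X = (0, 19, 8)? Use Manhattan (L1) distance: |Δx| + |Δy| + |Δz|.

Q

d(X,Q) = |0−0| + |19−14| + |8−3| = 0 + 5 + 5 = 10
d(X,R) = |0−5| + |19−25| + |8−19| = 5 + 6 + 11 = 22
10 < 22, so Q is closer.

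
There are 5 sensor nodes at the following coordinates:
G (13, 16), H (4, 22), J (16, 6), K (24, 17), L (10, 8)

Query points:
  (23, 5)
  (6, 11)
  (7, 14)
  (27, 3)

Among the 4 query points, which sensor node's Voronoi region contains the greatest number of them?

J

(23, 5) — d² to each: G:221, H:650, J:50, K:145, L:178 → nearest is J
(6, 11) — d² to each: G:74, H:125, J:125, K:360, L:25 → nearest is L
(7, 14) — d² to each: G:40, H:73, J:145, K:298, L:45 → nearest is G
(27, 3) — d² to each: G:365, H:890, J:130, K:205, L:314 → nearest is J
Tally — G:1, J:2, L:1. J captures the most (2).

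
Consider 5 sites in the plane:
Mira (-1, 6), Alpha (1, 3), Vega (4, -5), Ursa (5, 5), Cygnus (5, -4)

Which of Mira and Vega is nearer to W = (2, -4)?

Vega

Compare squared distances:
d²(W, Mira) = (2−(-1))² + (-4−6)² = 9 + 100 = 109
d²(W, Vega) = (2−4)² + (-4−(-5))² = 4 + 1 = 5
109 > 5, so Vega is closer.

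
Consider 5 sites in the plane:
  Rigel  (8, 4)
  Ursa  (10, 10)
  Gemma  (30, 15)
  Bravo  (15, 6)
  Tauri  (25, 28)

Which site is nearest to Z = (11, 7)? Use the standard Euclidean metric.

Ursa

Compare squared distances (the ordering matches that of the actual distances):
d²(Z, Rigel) = (11−8)² + (7−4)² = 9 + 9 = 18
d²(Z, Ursa) = (11−10)² + (7−10)² = 1 + 9 = 10
d²(Z, Gemma) = (11−30)² + (7−15)² = 361 + 64 = 425
d²(Z, Bravo) = (11−15)² + (7−6)² = 16 + 1 = 17
d²(Z, Tauri) = (11−25)² + (7−28)² = 196 + 441 = 637
Ursa is nearest.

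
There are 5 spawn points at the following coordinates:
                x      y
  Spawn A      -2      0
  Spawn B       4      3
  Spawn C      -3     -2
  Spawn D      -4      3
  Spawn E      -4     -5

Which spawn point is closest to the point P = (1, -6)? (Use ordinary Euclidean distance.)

Spawn E

Squared Euclidean distances:
d²(P, Spawn A) = 9 + 36 = 45
d²(P, Spawn B) = 9 + 81 = 90
d²(P, Spawn C) = 16 + 16 = 32
d²(P, Spawn D) = 25 + 81 = 106
d²(P, Spawn E) = 25 + 1 = 26
The smallest is to Spawn E, so P lies in the Voronoi region of Spawn E.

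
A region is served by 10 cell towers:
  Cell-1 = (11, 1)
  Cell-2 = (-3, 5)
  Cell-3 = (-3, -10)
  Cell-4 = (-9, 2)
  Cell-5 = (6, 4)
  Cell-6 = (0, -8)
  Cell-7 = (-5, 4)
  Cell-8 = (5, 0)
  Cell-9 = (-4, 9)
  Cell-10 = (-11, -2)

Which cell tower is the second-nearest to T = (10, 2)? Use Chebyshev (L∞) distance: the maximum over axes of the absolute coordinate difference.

Cell-5

d(T, Cell-1) = max(1, 1) = 1
d(T, Cell-2) = max(13, 3) = 13
d(T, Cell-3) = max(13, 12) = 13
d(T, Cell-4) = max(19, 0) = 19
d(T, Cell-5) = max(4, 2) = 4
d(T, Cell-6) = max(10, 10) = 10
d(T, Cell-7) = max(15, 2) = 15
d(T, Cell-8) = max(5, 2) = 5
d(T, Cell-9) = max(14, 7) = 14
d(T, Cell-10) = max(21, 4) = 21
Sorted ascending: Cell-1, Cell-5, Cell-8, … — the second-nearest is Cell-5.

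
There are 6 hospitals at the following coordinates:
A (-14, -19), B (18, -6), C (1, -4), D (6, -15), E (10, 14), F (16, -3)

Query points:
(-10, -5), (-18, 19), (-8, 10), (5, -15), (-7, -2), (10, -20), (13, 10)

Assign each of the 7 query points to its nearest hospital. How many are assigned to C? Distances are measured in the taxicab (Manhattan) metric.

(-10, -5) — d to each: A:18, B:29, C:12, D:26, E:39, F:28 → nearest is C
(-18, 19) — d to each: A:42, B:61, C:42, D:58, E:33, F:56 → nearest is E
(-8, 10) — d to each: A:35, B:42, C:23, D:39, E:22, F:37 → nearest is E
(5, -15) — d to each: A:23, B:22, C:15, D:1, E:34, F:23 → nearest is D
(-7, -2) — d to each: A:24, B:29, C:10, D:26, E:33, F:24 → nearest is C
(10, -20) — d to each: A:25, B:22, C:25, D:9, E:34, F:23 → nearest is D
(13, 10) — d to each: A:56, B:21, C:26, D:32, E:7, F:16 → nearest is E
2 of the 7 points have C as nearest.

2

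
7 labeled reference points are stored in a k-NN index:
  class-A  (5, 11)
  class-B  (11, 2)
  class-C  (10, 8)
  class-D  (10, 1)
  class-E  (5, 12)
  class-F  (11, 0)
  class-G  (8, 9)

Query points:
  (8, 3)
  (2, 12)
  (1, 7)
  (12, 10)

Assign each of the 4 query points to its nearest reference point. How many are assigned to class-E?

1

(8, 3) — d² to each: class-A:73, class-B:10, class-C:29, class-D:8, class-E:90, class-F:18, class-G:36 → nearest is class-D
(2, 12) — d² to each: class-A:10, class-B:181, class-C:80, class-D:185, class-E:9, class-F:225, class-G:45 → nearest is class-E
(1, 7) — d² to each: class-A:32, class-B:125, class-C:82, class-D:117, class-E:41, class-F:149, class-G:53 → nearest is class-A
(12, 10) — d² to each: class-A:50, class-B:65, class-C:8, class-D:85, class-E:53, class-F:101, class-G:17 → nearest is class-C
1 of the 4 points has class-E as nearest.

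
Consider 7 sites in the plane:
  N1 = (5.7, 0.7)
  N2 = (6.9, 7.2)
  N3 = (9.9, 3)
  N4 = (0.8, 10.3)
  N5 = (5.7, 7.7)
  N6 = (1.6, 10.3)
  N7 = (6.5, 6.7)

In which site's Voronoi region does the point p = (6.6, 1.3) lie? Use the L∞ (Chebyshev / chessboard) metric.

N1

d(p,N1) = max(0.9, 0.6) = 0.9
d(p,N2) = max(0.3, 5.9) = 5.9
d(p,N3) = max(3.3, 1.7) = 3.3
d(p,N4) = max(5.8, 9) = 9
d(p,N5) = max(0.9, 6.4) = 6.4
d(p,N6) = max(5, 9) = 9
d(p,N7) = max(0.1, 5.4) = 5.4
Minimum is at N1.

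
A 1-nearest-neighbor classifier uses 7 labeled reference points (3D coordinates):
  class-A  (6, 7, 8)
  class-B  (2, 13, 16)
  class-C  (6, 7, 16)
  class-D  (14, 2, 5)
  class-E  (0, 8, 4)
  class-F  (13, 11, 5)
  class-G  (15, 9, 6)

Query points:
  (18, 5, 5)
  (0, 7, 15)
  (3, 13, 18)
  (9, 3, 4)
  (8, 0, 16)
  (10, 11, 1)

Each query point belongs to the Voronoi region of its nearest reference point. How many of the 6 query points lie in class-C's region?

(18, 5, 5) — d² to each: class-A:157, class-B:441, class-C:269, class-D:25, class-E:334, class-F:61, class-G:26 → nearest is class-D
(0, 7, 15) — d² to each: class-A:85, class-B:41, class-C:37, class-D:321, class-E:122, class-F:285, class-G:310 → nearest is class-C
(3, 13, 18) — d² to each: class-A:145, class-B:5, class-C:49, class-D:411, class-E:230, class-F:273, class-G:304 → nearest is class-B
(9, 3, 4) — d² to each: class-A:41, class-B:293, class-C:169, class-D:27, class-E:106, class-F:81, class-G:76 → nearest is class-D
(8, 0, 16) — d² to each: class-A:117, class-B:205, class-C:53, class-D:161, class-E:272, class-F:267, class-G:230 → nearest is class-C
(10, 11, 1) — d² to each: class-A:81, class-B:293, class-C:257, class-D:113, class-E:118, class-F:25, class-G:54 → nearest is class-F
2 of the 6 points have class-C as nearest.

2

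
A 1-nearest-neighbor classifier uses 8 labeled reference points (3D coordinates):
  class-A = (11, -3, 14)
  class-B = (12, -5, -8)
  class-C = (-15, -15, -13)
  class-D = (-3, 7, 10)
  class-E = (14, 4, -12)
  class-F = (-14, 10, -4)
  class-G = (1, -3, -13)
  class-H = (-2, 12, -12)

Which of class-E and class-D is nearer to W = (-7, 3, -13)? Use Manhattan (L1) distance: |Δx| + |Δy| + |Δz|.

d(W, class-E) = |-7−14| + |3−4| + |-13−(-12)| = 21 + 1 + 1 = 23
d(W, class-D) = |-7−(-3)| + |3−7| + |-13−10| = 4 + 4 + 23 = 31
23 < 31, so class-E is closer.

class-E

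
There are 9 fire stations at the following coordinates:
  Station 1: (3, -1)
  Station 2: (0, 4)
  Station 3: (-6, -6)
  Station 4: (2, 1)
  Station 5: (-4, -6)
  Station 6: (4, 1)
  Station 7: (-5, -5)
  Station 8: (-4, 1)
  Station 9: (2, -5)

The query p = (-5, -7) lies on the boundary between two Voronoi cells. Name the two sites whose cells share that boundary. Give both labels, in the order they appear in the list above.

Station 3 and Station 5

Squared distances from p to each site:
d²(p, Station 1) = (-5−3)² + (-7−(-1))² = 64 + 36 = 100
d²(p, Station 2) = (-5−0)² + (-7−4)² = 25 + 121 = 146
d²(p, Station 3) = (-5−(-6))² + (-7−(-6))² = 1 + 1 = 2
d²(p, Station 4) = (-5−2)² + (-7−1)² = 49 + 64 = 113
d²(p, Station 5) = (-5−(-4))² + (-7−(-6))² = 1 + 1 = 2
d²(p, Station 6) = (-5−4)² + (-7−1)² = 81 + 64 = 145
d²(p, Station 7) = (-5−(-5))² + (-7−(-5))² = 0 + 4 = 4
d²(p, Station 8) = (-5−(-4))² + (-7−1)² = 1 + 64 = 65
d²(p, Station 9) = (-5−2)² + (-7−(-5))² = 49 + 4 = 53
p is equidistant from Station 3 and Station 5 (both at squared distance 2), and every other site is strictly farther — so p lies on the Station 3–Station 5 Voronoi edge.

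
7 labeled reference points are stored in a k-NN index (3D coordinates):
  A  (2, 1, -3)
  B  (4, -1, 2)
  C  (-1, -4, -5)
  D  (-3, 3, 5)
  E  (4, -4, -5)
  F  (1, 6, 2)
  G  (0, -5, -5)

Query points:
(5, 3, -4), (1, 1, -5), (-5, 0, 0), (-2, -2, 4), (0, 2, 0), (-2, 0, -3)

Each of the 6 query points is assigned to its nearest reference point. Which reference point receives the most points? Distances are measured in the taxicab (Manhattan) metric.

A

(5, 3, -4) — d to each: A:6, B:11, C:14, D:17, E:9, F:13, G:14 → nearest is A
(1, 1, -5) — d to each: A:3, B:12, C:7, D:16, E:8, F:12, G:7 → nearest is A
(-5, 0, 0) — d to each: A:11, B:12, C:13, D:10, E:18, F:14, G:15 → nearest is D
(-2, -2, 4) — d to each: A:14, B:9, C:12, D:7, E:17, F:13, G:14 → nearest is D
(0, 2, 0) — d to each: A:6, B:9, C:12, D:9, E:15, F:7, G:12 → nearest is A
(-2, 0, -3) — d to each: A:5, B:12, C:7, D:12, E:12, F:14, G:9 → nearest is A
Tally — A:4, D:2. A captures the most (4).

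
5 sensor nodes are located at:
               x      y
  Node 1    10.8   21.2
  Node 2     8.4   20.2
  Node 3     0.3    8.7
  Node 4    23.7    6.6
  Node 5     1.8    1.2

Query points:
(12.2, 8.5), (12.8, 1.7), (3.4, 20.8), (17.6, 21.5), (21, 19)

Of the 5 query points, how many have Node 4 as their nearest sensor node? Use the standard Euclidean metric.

1

(12.2, 8.5) — d² to each: Node 1:163.25, Node 2:151.33, Node 3:141.65, Node 4:135.86, Node 5:161.45 → nearest is Node 4
(12.8, 1.7) — d² to each: Node 1:384.25, Node 2:361.61, Node 3:205.25, Node 4:142.82, Node 5:121.25 → nearest is Node 5
(3.4, 20.8) — d² to each: Node 1:54.92, Node 2:25.36, Node 3:156.02, Node 4:613.73, Node 5:386.72 → nearest is Node 2
(17.6, 21.5) — d² to each: Node 1:46.33, Node 2:86.33, Node 3:463.13, Node 4:259.22, Node 5:661.73 → nearest is Node 1
(21, 19) — d² to each: Node 1:108.88, Node 2:160.2, Node 3:534.58, Node 4:161.05, Node 5:685.48 → nearest is Node 1
1 of the 5 points has Node 4 as nearest.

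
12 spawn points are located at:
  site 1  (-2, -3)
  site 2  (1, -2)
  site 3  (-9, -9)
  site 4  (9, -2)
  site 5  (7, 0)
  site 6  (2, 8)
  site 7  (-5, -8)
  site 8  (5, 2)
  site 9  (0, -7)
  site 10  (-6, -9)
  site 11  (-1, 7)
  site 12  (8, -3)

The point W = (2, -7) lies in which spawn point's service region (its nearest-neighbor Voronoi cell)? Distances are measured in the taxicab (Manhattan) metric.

d(W, site 1) = |2−(-2)| + |-7−(-3)| = 4 + 4 = 8
d(W, site 2) = |2−1| + |-7−(-2)| = 1 + 5 = 6
d(W, site 3) = |2−(-9)| + |-7−(-9)| = 11 + 2 = 13
d(W, site 4) = |2−9| + |-7−(-2)| = 7 + 5 = 12
d(W, site 5) = |2−7| + |-7−0| = 5 + 7 = 12
d(W, site 6) = |2−2| + |-7−8| = 0 + 15 = 15
d(W, site 7) = |2−(-5)| + |-7−(-8)| = 7 + 1 = 8
d(W, site 8) = |2−5| + |-7−2| = 3 + 9 = 12
d(W, site 9) = |2−0| + |-7−(-7)| = 2 + 0 = 2
d(W, site 10) = |2−(-6)| + |-7−(-9)| = 8 + 2 = 10
d(W, site 11) = |2−(-1)| + |-7−7| = 3 + 14 = 17
d(W, site 12) = |2−8| + |-7−(-3)| = 6 + 4 = 10
site 9 is nearest.

site 9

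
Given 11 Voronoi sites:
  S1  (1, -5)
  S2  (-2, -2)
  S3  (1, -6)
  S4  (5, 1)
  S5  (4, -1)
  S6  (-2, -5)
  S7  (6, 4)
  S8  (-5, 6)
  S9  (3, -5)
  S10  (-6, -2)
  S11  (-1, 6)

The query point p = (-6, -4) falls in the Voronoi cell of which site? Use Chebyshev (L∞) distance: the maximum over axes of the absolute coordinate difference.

d(p,S1) = max(7, 1) = 7
d(p,S2) = max(4, 2) = 4
d(p,S3) = max(7, 2) = 7
d(p,S4) = max(11, 5) = 11
d(p,S5) = max(10, 3) = 10
d(p,S6) = max(4, 1) = 4
d(p,S7) = max(12, 8) = 12
d(p,S8) = max(1, 10) = 10
d(p,S9) = max(9, 1) = 9
d(p, S10) = max(0, 2) = 2
d(p, S11) = max(5, 10) = 10
Minimum is at S10.

S10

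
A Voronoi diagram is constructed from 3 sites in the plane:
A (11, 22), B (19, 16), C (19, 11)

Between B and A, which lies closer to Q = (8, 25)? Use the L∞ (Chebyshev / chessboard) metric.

A

d(Q,B) = max(11, 9) = 11
d(Q,A) = max(3, 3) = 3
11 > 3, so A is closer.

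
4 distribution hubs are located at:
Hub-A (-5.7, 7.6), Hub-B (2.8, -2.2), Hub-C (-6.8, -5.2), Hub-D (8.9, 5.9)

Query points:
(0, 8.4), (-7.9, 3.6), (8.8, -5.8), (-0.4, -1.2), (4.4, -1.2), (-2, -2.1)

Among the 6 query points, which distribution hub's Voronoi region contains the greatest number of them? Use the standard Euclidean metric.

(0, 8.4) — d² to each: Hub-A:33.13, Hub-B:120.2, Hub-C:231.2, Hub-D:85.46 → nearest is Hub-A
(-7.9, 3.6) — d² to each: Hub-A:20.84, Hub-B:148.13, Hub-C:78.65, Hub-D:287.53 → nearest is Hub-A
(8.8, -5.8) — d² to each: Hub-A:389.81, Hub-B:48.96, Hub-C:243.72, Hub-D:136.9 → nearest is Hub-B
(-0.4, -1.2) — d² to each: Hub-A:105.53, Hub-B:11.24, Hub-C:56.96, Hub-D:136.9 → nearest is Hub-B
(4.4, -1.2) — d² to each: Hub-A:179.45, Hub-B:3.56, Hub-C:141.44, Hub-D:70.66 → nearest is Hub-B
(-2, -2.1) — d² to each: Hub-A:107.78, Hub-B:23.05, Hub-C:32.65, Hub-D:182.81 → nearest is Hub-B
Tally — Hub-A:2, Hub-B:4. Hub-B captures the most (4).

Hub-B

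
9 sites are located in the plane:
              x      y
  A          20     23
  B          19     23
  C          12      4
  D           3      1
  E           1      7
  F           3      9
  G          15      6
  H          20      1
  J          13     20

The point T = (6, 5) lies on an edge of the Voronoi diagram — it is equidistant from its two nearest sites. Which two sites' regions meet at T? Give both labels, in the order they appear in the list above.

Squared distances from T to each site:
|TA|² = (6−20)² + (5−23)² = 196 + 324 = 520
|TB|² = (6−19)² + (5−23)² = 169 + 324 = 493
|TC|² = (6−12)² + (5−4)² = 36 + 1 = 37
|TD|² = (6−3)² + (5−1)² = 9 + 16 = 25
|TE|² = (6−1)² + (5−7)² = 25 + 4 = 29
|TF|² = (6−3)² + (5−9)² = 9 + 16 = 25
|TG|² = (6−15)² + (5−6)² = 81 + 1 = 82
|TH|² = (6−20)² + (5−1)² = 196 + 16 = 212
|TJ|² = (6−13)² + (5−20)² = 49 + 225 = 274
T is equidistant from D and F (both at squared distance 25), and every other site is strictly farther — so T lies on the D–F Voronoi edge.

D and F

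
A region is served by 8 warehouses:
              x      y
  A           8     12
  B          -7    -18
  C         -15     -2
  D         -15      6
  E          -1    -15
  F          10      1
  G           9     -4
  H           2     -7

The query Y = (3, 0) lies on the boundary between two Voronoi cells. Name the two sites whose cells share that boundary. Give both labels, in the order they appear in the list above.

Squared distances from Y to each site:
|YA|² = 25 + 144 = 169
|YB|² = 100 + 324 = 424
|YC|² = 324 + 4 = 328
|YD|² = 324 + 36 = 360
|YE|² = 16 + 225 = 241
|YF|² = 49 + 1 = 50
|YG|² = 36 + 16 = 52
|YH|² = 1 + 49 = 50
Y is equidistant from F and H (both at squared distance 50), and every other site is strictly farther — so Y lies on the F–H Voronoi edge.

F and H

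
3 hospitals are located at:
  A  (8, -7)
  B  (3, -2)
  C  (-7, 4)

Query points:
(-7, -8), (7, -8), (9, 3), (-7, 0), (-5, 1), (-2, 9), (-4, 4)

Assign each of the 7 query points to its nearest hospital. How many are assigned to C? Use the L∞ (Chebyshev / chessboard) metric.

(-7, -8) — d to each: A:15, B:10, C:12 → nearest is B
(7, -8) — d to each: A:1, B:6, C:14 → nearest is A
(9, 3) — d to each: A:10, B:6, C:16 → nearest is B
(-7, 0) — d to each: A:15, B:10, C:4 → nearest is C
(-5, 1) — d to each: A:13, B:8, C:3 → nearest is C
(-2, 9) — d to each: A:16, B:11, C:5 → nearest is C
(-4, 4) — d to each: A:12, B:7, C:3 → nearest is C
4 of the 7 points have C as nearest.

4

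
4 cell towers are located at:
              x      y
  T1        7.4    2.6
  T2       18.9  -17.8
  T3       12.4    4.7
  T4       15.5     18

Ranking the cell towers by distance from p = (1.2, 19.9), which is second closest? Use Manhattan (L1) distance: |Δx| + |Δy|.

T1

d(p,T1) = |1.2−7.4| + |19.9−2.6| = 6.2 + 17.3 = 23.5
d(p,T2) = |1.2−18.9| + |19.9−(-17.8)| = 17.7 + 37.7 = 55.4
d(p,T3) = |1.2−12.4| + |19.9−4.7| = 11.2 + 15.2 = 26.4
d(p,T4) = |1.2−15.5| + |19.9−18| = 14.3 + 1.9 = 16.2
Sorted ascending: T4, T1, T3, … — the second-nearest is T1.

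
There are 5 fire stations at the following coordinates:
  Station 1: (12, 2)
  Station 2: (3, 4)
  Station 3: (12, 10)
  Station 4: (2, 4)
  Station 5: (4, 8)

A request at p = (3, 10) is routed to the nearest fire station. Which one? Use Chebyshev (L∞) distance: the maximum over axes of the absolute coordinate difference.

d(p, Station 1) = max(9, 8) = 9
d(p, Station 2) = max(0, 6) = 6
d(p, Station 3) = max(9, 0) = 9
d(p, Station 4) = max(1, 6) = 6
d(p, Station 5) = max(1, 2) = 2
Minimum is at Station 5.

Station 5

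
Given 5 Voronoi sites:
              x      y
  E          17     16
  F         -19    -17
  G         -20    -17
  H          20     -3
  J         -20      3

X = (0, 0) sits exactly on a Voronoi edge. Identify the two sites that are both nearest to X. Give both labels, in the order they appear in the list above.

Squared distances from X to each site:
|XE|² = (0−17)² + (0−16)² = 289 + 256 = 545
|XF|² = (0−(-19))² + (0−(-17))² = 361 + 289 = 650
|XG|² = (0−(-20))² + (0−(-17))² = 400 + 289 = 689
|XH|² = (0−20)² + (0−(-3))² = 400 + 9 = 409
|XJ|² = (0−(-20))² + (0−3)² = 400 + 9 = 409
X is equidistant from H and J (both at squared distance 409), and every other site is strictly farther — so X lies on the H–J Voronoi edge.

H and J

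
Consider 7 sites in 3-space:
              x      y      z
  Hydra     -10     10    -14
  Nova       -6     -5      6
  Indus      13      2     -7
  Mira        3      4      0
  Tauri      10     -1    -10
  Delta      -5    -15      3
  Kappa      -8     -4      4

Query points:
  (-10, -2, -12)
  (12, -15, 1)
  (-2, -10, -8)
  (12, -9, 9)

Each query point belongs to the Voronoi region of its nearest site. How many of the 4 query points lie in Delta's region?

2

(-10, -2, -12) — d² to each: Hydra:148, Nova:349, Indus:570, Mira:349, Tauri:405, Delta:419, Kappa:264 → nearest is Hydra
(12, -15, 1) — d² to each: Hydra:1334, Nova:449, Indus:354, Mira:443, Tauri:321, Delta:293, Kappa:530 → nearest is Delta
(-2, -10, -8) — d² to each: Hydra:500, Nova:237, Indus:370, Mira:285, Tauri:229, Delta:155, Kappa:216 → nearest is Delta
(12, -9, 9) — d² to each: Hydra:1374, Nova:349, Indus:378, Mira:331, Tauri:429, Delta:361, Kappa:450 → nearest is Mira
2 of the 4 points have Delta as nearest.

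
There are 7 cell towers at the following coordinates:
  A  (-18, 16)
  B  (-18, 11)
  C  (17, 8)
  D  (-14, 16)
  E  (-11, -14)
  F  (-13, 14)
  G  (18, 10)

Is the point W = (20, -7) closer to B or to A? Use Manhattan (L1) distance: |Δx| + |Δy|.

B

d(W,B) = |20−(-18)| + |-7−11| = 38 + 18 = 56
d(W,A) = |20−(-18)| + |-7−16| = 38 + 23 = 61
56 < 61, so B is closer.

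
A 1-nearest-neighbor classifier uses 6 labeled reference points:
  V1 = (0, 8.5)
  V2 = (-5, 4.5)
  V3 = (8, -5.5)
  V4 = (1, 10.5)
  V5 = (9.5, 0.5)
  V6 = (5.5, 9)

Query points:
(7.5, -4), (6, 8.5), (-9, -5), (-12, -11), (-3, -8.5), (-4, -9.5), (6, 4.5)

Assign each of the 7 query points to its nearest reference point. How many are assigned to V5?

(7.5, -4) — d² to each: V1:212.5, V2:228.5, V3:2.5, V4:252.5, V5:24.25, V6:173 → nearest is V3
(6, 8.5) — d² to each: V1:36, V2:137, V3:200, V4:29, V5:76.25, V6:0.5 → nearest is V6
(-9, -5) — d² to each: V1:263.25, V2:106.25, V3:289.25, V4:340.25, V5:372.5, V6:406.25 → nearest is V2
(-12, -11) — d² to each: V1:524.25, V2:289.25, V3:430.25, V4:631.25, V5:594.5, V6:706.25 → nearest is V2
(-3, -8.5) — d² to each: V1:298, V2:173, V3:130, V4:377, V5:237.25, V6:378.5 → nearest is V3
(-4, -9.5) — d² to each: V1:340, V2:197, V3:160, V4:425, V5:282.25, V6:432.5 → nearest is V3
(6, 4.5) — d² to each: V1:52, V2:121, V3:104, V4:61, V5:28.25, V6:20.5 → nearest is V6
0 of the 7 points have V5 as nearest.

0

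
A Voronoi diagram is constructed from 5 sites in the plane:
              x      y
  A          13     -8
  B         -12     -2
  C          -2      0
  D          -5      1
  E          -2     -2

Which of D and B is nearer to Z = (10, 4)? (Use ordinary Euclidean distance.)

D

Compare squared distances:
|ZD|² = (10−(-5))² + (4−1)² = 225 + 9 = 234
|ZB|² = (10−(-12))² + (4−(-2))² = 484 + 36 = 520
234 < 520, so D is closer.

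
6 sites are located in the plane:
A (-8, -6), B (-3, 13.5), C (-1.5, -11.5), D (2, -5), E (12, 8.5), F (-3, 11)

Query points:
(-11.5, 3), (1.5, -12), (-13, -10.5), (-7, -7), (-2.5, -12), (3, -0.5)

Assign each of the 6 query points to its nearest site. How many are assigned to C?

(-11.5, 3) — d² to each: A:93.25, B:182.5, C:310.25, D:246.25, E:582.5, F:136.25 → nearest is A
(1.5, -12) — d² to each: A:126.25, B:670.5, C:9.25, D:49.25, E:530.5, F:549.25 → nearest is C
(-13, -10.5) — d² to each: A:45.25, B:676, C:133.25, D:255.25, E:986, F:562.25 → nearest is A
(-7, -7) — d² to each: A:2, B:436.25, C:50.5, D:85, E:601.25, F:340 → nearest is A
(-2.5, -12) — d² to each: A:66.25, B:650.5, C:1.25, D:69.25, E:630.5, F:529.25 → nearest is C
(3, -0.5) — d² to each: A:151.25, B:232, C:141.25, D:21.25, E:162, F:168.25 → nearest is D
2 of the 6 points have C as nearest.

2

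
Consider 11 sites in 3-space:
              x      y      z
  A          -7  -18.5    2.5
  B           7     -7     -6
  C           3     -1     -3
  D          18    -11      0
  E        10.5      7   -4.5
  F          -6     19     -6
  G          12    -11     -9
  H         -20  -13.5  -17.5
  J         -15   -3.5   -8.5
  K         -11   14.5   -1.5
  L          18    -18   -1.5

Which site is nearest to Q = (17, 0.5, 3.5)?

D

Since √ is increasing, it suffices to compare squared distances:
|QA|² = 576 + 361 + 1 = 938
|QB|² = 100 + 56.25 + 90.25 = 246.5
|QC|² = 196 + 2.25 + 42.25 = 240.5
|QD|² = 1 + 132.25 + 12.25 = 145.5
|QE|² = 42.25 + 42.25 + 64 = 148.5
|QF|² = 529 + 342.25 + 90.25 = 961.5
|QG|² = 25 + 132.25 + 156.25 = 313.5
|QH|² = 1369 + 196 + 441 = 2006
|QJ|² = 1024 + 16 + 144 = 1184
|QK|² = 784 + 196 + 25 = 1005
|QL|² = 1 + 342.25 + 25 = 368.25
The smallest is to D, so Q lies in the Voronoi region of D.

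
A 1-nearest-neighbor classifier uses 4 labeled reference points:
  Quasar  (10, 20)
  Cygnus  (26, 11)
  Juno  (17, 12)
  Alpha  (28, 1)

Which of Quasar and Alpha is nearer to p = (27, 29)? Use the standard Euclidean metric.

Quasar

Compare squared distances:
d²(p, Quasar) = (27−10)² + (29−20)² = 289 + 81 = 370
d²(p, Alpha) = (27−28)² + (29−1)² = 1 + 784 = 785
370 < 785, so Quasar is closer.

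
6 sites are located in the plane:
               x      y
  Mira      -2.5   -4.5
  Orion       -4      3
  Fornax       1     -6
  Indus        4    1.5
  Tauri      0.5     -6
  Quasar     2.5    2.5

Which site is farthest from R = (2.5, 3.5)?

Tauri

Since √ is increasing, it suffices to compare squared distances:
d²(R, Mira) = (2.5−(-2.5))² + (3.5−(-4.5))² = 25 + 64 = 89
d²(R, Orion) = (2.5−(-4))² + (3.5−3)² = 42.25 + 0.25 = 42.5
d²(R, Fornax) = (2.5−1)² + (3.5−(-6))² = 2.25 + 90.25 = 92.5
d²(R, Indus) = (2.5−4)² + (3.5−1.5)² = 2.25 + 4 = 6.25
d²(R, Tauri) = (2.5−0.5)² + (3.5−(-6))² = 4 + 90.25 = 94.25
d²(R, Quasar) = (2.5−2.5)² + (3.5−2.5)² = 0 + 1 = 1
The largest is to Tauri.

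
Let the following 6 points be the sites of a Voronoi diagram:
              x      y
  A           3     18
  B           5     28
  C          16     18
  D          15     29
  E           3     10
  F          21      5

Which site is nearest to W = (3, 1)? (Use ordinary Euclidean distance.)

Squared Euclidean distances:
|WA|² = (3−3)² + (1−18)² = 0 + 289 = 289
|WB|² = (3−5)² + (1−28)² = 4 + 729 = 733
|WC|² = (3−16)² + (1−18)² = 169 + 289 = 458
|WD|² = (3−15)² + (1−29)² = 144 + 784 = 928
|WE|² = (3−3)² + (1−10)² = 0 + 81 = 81
|WF|² = (3−21)² + (1−5)² = 324 + 16 = 340
Minimum is at E.

E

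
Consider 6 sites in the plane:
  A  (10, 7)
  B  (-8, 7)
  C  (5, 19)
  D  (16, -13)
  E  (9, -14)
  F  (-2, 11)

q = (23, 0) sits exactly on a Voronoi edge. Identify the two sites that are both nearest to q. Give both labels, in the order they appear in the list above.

A and D

Squared distances from q to each site:
|qA|² = 169 + 49 = 218
|qB|² = 961 + 49 = 1010
|qC|² = 324 + 361 = 685
|qD|² = 49 + 169 = 218
|qE|² = 196 + 196 = 392
|qF|² = 625 + 121 = 746
q is equidistant from A and D (both at squared distance 218), and every other site is strictly farther — so q lies on the A–D Voronoi edge.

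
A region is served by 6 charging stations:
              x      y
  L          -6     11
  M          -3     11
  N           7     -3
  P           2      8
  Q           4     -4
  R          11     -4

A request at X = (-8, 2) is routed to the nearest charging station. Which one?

Since √ is increasing, it suffices to compare squared distances:
|XL|² = 4 + 81 = 85
|XM|² = 25 + 81 = 106
|XN|² = 225 + 25 = 250
|XP|² = 100 + 36 = 136
|XQ|² = 144 + 36 = 180
|XR|² = 361 + 36 = 397
L is nearest.

L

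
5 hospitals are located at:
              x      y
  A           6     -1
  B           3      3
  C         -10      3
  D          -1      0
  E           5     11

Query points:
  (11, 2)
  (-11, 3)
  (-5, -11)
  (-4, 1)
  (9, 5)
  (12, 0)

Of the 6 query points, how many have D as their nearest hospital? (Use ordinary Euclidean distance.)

(11, 2) — d² to each: A:34, B:65, C:442, D:148, E:117 → nearest is A
(-11, 3) — d² to each: A:305, B:196, C:1, D:109, E:320 → nearest is C
(-5, -11) — d² to each: A:221, B:260, C:221, D:137, E:584 → nearest is D
(-4, 1) — d² to each: A:104, B:53, C:40, D:10, E:181 → nearest is D
(9, 5) — d² to each: A:45, B:40, C:365, D:125, E:52 → nearest is B
(12, 0) — d² to each: A:37, B:90, C:493, D:169, E:170 → nearest is A
2 of the 6 points have D as nearest.

2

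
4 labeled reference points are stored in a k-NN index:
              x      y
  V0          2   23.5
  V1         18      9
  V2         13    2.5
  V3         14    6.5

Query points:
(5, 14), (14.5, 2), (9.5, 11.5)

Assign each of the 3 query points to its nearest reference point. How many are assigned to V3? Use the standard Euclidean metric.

1

(5, 14) — d² to each: V0:99.25, V1:194, V2:196.25, V3:137.25 → nearest is V0
(14.5, 2) — d² to each: V0:618.5, V1:61.25, V2:2.5, V3:20.5 → nearest is V2
(9.5, 11.5) — d² to each: V0:200.25, V1:78.5, V2:93.25, V3:45.25 → nearest is V3
1 of the 3 points has V3 as nearest.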